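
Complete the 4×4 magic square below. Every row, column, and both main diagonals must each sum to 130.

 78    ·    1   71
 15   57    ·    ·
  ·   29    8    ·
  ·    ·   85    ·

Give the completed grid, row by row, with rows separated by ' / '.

From row 1, 130 − (78 + 1 + 71) gives (1,2) = -20.
Column 2: -20 + 57 + 29 + ? = 130, so (4,2) = 64.
Column 3 must total 130; the given cells sum to 94, so (2,3) = 36.
Using main diagonal: 78 + 57 + 8 + ? → (4,4) = 130 − 143 = -13.
Anti-diagonal: 71 + 36 + 29 + ? = 130, so (4,1) = -6.
Row 2: 15 + 57 + 36 + ? = 130, so (2,4) = 22.
The remaining cell in column 1 is (3,1) = 130 − 87 = 43.
Column 4: 71 + 22 + (-13) + ? = 130, so (3,4) = 50.

78 -20 1 71 / 15 57 36 22 / 43 29 8 50 / -6 64 85 -13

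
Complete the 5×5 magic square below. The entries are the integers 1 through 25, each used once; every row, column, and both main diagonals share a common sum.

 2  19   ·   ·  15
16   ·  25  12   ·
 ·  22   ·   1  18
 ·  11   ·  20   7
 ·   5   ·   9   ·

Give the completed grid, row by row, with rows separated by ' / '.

The entries are 1 through 25, which sum to 325, so each line sums to 325/5 = 65.
Column 2 needs 65; the known cells sum to 57, so (2,2) = 8.
From column 4, 65 − (12 + 1 + 20 + 9) gives (1,4) = 23.
The remaining cell in row 1 is (1,3) = 65 − 59 = 6.
Row 2 needs 65; the known cells sum to 61, so (2,5) = 4.
The remaining cell in column 5 is (5,5) = 65 − 44 = 21.
Main diagonal: 2 + 8 + 20 + 21 + ? = 65, so (3,3) = 14.
Anti-diagonal must total 65; the given cells sum to 52, so (5,1) = 13.
Row 3: 22 + 14 + 1 + 18 + ? = 65, so (3,1) = 10.
Row 5: 13 + 5 + 9 + 21 + ? = 65, so (5,3) = 17.
From column 1, 65 − (2 + 16 + 10 + 13) gives (4,1) = 24.
The remaining cell in column 3 is (4,3) = 65 − 62 = 3.

2 19 6 23 15 / 16 8 25 12 4 / 10 22 14 1 18 / 24 11 3 20 7 / 13 5 17 9 21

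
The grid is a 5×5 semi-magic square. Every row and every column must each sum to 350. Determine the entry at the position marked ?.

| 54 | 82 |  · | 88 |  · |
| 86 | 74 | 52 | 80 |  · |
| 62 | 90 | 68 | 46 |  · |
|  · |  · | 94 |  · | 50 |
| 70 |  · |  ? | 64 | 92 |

76

Row 2 needs 350; the known cells sum to 292, so (2,5) = 58.
Using row 3: 62 + 90 + 68 + 46 + ? → (3,5) = 350 − 266 = 84.
The remaining cell in column 1 is (4,1) = 350 − 272 = 78.
From column 4, 350 − (88 + 80 + 46 + 64) gives (4,4) = 72.
Using column 5: 58 + 84 + 50 + 92 + ? → (1,5) = 350 − 284 = 66.
Row 1 needs 350; the known cells sum to 290, so (1,3) = 60.
Row 4: 78 + 94 + 72 + 50 + ? = 350, so (4,2) = 56.
From column 2, 350 − (82 + 74 + 90 + 56) gives (5,2) = 48.
From column 3, 350 − (60 + 52 + 68 + 94) gives (5,3) = 76.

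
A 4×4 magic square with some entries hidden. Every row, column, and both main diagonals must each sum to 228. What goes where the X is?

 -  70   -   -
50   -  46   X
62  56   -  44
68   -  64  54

72

From row 3, 228 − (62 + 56 + 44) gives (3,3) = 66.
Row 4 needs 228; the known cells sum to 186, so (4,2) = 42.
Column 1: 50 + 62 + 68 + ? = 228, so (1,1) = 48.
Using column 2: 70 + 56 + 42 + ? → (2,2) = 228 − 168 = 60.
From column 3, 228 − (46 + 66 + 64) gives (1,3) = 52.
Anti-diagonal must total 228; the given cells sum to 170, so (1,4) = 58.
Row 2: 50 + 60 + 46 + ? = 228, so (2,4) = 72.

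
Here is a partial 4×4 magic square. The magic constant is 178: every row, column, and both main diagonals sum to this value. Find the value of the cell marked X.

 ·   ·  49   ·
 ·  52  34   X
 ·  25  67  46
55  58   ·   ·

Row 3 needs 178; the known cells sum to 138, so (3,1) = 40.
The remaining cell in column 2 is (1,2) = 178 − 135 = 43.
Using column 3: 49 + 34 + 67 + ? → (4,3) = 178 − 150 = 28.
The remaining cell in anti-diagonal is (1,4) = 178 − 114 = 64.
The remaining cell in row 1 is (1,1) = 178 − 156 = 22.
Row 4 must total 178; the given cells sum to 141, so (4,4) = 37.
Using column 1: 22 + 40 + 55 + ? → (2,1) = 178 − 117 = 61.
Column 4 must total 178; the given cells sum to 147, so (2,4) = 31.

31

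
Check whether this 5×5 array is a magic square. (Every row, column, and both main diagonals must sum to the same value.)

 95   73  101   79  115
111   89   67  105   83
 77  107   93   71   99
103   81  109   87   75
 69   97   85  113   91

No — column 2 sums to 447 but row 1 sums to 463.

Row 1: 95 + 73 + 101 + 79 + 115 = 463.
Row 2: 111 + 89 + 67 + 105 + 83 = 455.
Row 3: 77 + 107 + 93 + 71 + 99 = 447.
Row 4: 103 + 81 + 109 + 87 + 75 = 455.
Row 5: 69 + 97 + 85 + 113 + 91 = 455.
Column 1: 95 + 111 + 77 + 103 + 69 = 455.
Column 2: 73 + 89 + 107 + 81 + 97 = 447.
Column 3: 101 + 67 + 93 + 109 + 85 = 455.
Column 4: 79 + 105 + 71 + 87 + 113 = 455.
Column 5: 115 + 83 + 99 + 75 + 91 = 463.
Main diagonal: 95 + 89 + 93 + 87 + 91 = 455.
Anti-diagonal: 115 + 105 + 93 + 81 + 69 = 463.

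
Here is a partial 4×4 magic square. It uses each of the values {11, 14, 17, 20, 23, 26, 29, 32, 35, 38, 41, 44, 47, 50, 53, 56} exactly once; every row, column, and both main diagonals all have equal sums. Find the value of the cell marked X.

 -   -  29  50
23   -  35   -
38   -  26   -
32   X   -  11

The 16 entries sum to 536, so each line sums to 536/4 = 134.
The remaining cell in column 1 is (1,1) = 134 − 93 = 41.
Column 3: 29 + 35 + 26 + ? = 134, so (4,3) = 44.
The remaining cell in main diagonal is (2,2) = 134 − 78 = 56.
Anti-diagonal needs 134; the known cells sum to 117, so (3,2) = 17.
Row 1 needs 134; the known cells sum to 120, so (1,2) = 14.
The remaining cell in row 2 is (2,4) = 134 − 114 = 20.
Row 3 needs 134; the known cells sum to 81, so (3,4) = 53.
Row 4: 32 + 44 + 11 + ? = 134, so (4,2) = 47.

47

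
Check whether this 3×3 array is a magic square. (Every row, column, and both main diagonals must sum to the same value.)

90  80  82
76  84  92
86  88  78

Row 1: 90 + 80 + 82 = 252.
Row 2: 76 + 84 + 92 = 252.
Row 3: 86 + 88 + 78 = 252.
Column 1: 90 + 76 + 86 = 252.
Column 2: 80 + 84 + 88 = 252.
Column 3: 82 + 92 + 78 = 252.
Main diagonal: 90 + 84 + 78 = 252.
Anti-diagonal: 82 + 84 + 86 = 252.
All lines sum to 252.

Yes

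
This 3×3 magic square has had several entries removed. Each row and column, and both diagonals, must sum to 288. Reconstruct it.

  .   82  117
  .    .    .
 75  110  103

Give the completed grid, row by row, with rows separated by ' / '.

Using row 1: 82 + 117 + ? → (1,1) = 288 − 199 = 89.
From column 1, 288 − (89 + 75) gives (2,1) = 124.
Column 2 must total 288; the given cells sum to 192, so (2,2) = 96.
The remaining cell in column 3 is (2,3) = 288 − 220 = 68.

89 82 117 / 124 96 68 / 75 110 103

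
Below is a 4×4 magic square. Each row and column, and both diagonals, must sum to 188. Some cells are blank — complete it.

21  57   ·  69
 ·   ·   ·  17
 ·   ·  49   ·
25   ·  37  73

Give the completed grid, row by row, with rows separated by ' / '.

21 57 41 69 / 65 45 61 17 / 77 33 49 29 / 25 53 37 73

Row 1 needs 188; the known cells sum to 147, so (1,3) = 41.
The remaining cell in row 4 is (4,2) = 188 − 135 = 53.
Column 3 needs 188; the known cells sum to 127, so (2,3) = 61.
Column 4 needs 188; the known cells sum to 159, so (3,4) = 29.
Main diagonal needs 188; the known cells sum to 143, so (2,2) = 45.
Using anti-diagonal: 69 + 61 + 25 + ? → (3,2) = 188 − 155 = 33.
The remaining cell in row 2 is (2,1) = 188 − 123 = 65.
The remaining cell in row 3 is (3,1) = 188 − 111 = 77.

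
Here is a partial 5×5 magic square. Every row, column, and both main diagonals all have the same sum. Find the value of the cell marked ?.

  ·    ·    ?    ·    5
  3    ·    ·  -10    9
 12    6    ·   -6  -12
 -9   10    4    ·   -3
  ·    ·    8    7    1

Column 5 is complete and sums to 0; that is the magic constant.
Using row 3: 12 + 6 + (-6) + (-12) + ? → (3,3) = 0 − 0 = 0.
From row 4, 0 − (-9 + 10 + 4 + (-3)) gives (4,4) = -2.
From column 4, 0 − (-10 + (-6) + (-2) + 7) gives (1,4) = 11.
Anti-diagonal: 5 + (-10) + 0 + 10 + ? = 0, so (5,1) = -5.
The remaining cell in row 5 is (5,2) = 0 − 11 = -11.
The remaining cell in column 1 is (1,1) = 0 − 1 = -1.
The remaining cell in main diagonal is (2,2) = 0 − (-2) = 2.
From row 2, 0 − (3 + 2 + (-10) + 9) gives (2,3) = -4.
The remaining cell in column 2 is (1,2) = 0 − 7 = -7.
From column 3, 0 − (-4 + 0 + 4 + 8) gives (1,3) = -8.

-8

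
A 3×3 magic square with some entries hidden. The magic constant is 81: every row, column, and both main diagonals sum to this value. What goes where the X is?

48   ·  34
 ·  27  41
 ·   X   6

Row 1 must total 81; the given cells sum to 82, so (1,2) = -1.
Using row 2: 27 + 41 + ? → (2,1) = 81 − 68 = 13.
Column 1 must total 81; the given cells sum to 61, so (3,1) = 20.
From column 2, 81 − (-1 + 27) gives (3,2) = 55.

55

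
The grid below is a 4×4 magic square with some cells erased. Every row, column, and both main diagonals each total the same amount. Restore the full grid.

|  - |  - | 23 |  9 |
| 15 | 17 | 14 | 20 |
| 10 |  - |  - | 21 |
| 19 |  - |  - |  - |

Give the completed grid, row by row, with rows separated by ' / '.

22 12 23 9 / 15 17 14 20 / 10 24 11 21 / 19 13 18 16

Row 2 is already complete: 15 + 17 + 14 + 20 = 66, so that is the magic constant.
Column 1 must total 66; the given cells sum to 44, so (1,1) = 22.
Using column 4: 9 + 20 + 21 + ? → (4,4) = 66 − 50 = 16.
Main diagonal must total 66; the given cells sum to 55, so (3,3) = 11.
Using anti-diagonal: 9 + 14 + 19 + ? → (3,2) = 66 − 42 = 24.
Row 1: 22 + 23 + 9 + ? = 66, so (1,2) = 12.
Column 2: 12 + 17 + 24 + ? = 66, so (4,2) = 13.
Column 3 must total 66; the given cells sum to 48, so (4,3) = 18.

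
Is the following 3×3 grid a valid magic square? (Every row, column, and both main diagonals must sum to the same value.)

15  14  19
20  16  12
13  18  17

Yes

Row 1: 15 + 14 + 19 = 48.
Row 2: 20 + 16 + 12 = 48.
Row 3: 13 + 18 + 17 = 48.
Column 1: 15 + 20 + 13 = 48.
Column 2: 14 + 16 + 18 = 48.
Column 3: 19 + 12 + 17 = 48.
Main diagonal: 15 + 16 + 17 = 48.
Anti-diagonal: 19 + 16 + 13 = 48.
All lines sum to 48.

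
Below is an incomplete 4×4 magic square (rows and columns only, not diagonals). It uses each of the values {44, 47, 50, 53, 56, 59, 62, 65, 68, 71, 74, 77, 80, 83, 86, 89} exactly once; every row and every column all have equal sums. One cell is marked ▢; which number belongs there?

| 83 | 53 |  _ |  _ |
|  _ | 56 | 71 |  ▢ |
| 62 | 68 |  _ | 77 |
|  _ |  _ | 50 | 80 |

65

The 16 entries sum to 1064, so each line sums to 1064/4 = 266.
Row 3 must total 266; the given cells sum to 207, so (3,3) = 59.
Column 2: 53 + 56 + 68 + ? = 266, so (4,2) = 89.
From column 3, 266 − (71 + 59 + 50) gives (1,3) = 86.
Row 1 needs 266; the known cells sum to 222, so (1,4) = 44.
Row 4 needs 266; the known cells sum to 219, so (4,1) = 47.
Column 1 must total 266; the given cells sum to 192, so (2,1) = 74.
The remaining cell in column 4 is (2,4) = 266 − 201 = 65.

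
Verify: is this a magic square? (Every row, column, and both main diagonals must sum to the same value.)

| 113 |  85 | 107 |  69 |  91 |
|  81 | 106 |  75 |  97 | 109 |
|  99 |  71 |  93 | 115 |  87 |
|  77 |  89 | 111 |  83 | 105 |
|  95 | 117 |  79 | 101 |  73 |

Row 1: 113 + 85 + 107 + 69 + 91 = 465.
Row 2: 81 + 106 + 75 + 97 + 109 = 468.
Row 3: 99 + 71 + 93 + 115 + 87 = 465.
Row 4: 77 + 89 + 111 + 83 + 105 = 465.
Row 5: 95 + 117 + 79 + 101 + 73 = 465.
Column 1: 113 + 81 + 99 + 77 + 95 = 465.
Column 2: 85 + 106 + 71 + 89 + 117 = 468.
Column 3: 107 + 75 + 93 + 111 + 79 = 465.
Column 4: 69 + 97 + 115 + 83 + 101 = 465.
Column 5: 91 + 109 + 87 + 105 + 73 = 465.
Main diagonal: 113 + 106 + 93 + 83 + 73 = 468.
Anti-diagonal: 91 + 97 + 93 + 89 + 95 = 465.

No — main diagonal sums to 468 but row 3 sums to 465.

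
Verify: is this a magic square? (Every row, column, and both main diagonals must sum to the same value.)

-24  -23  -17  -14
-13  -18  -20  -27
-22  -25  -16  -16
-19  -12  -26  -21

No — row 3 sums to -79 but row 2 sums to -78.

Row 1: -24 + (-23) + (-17) + (-14) = -78.
Row 2: -13 + (-18) + (-20) + (-27) = -78.
Row 3: -22 + (-25) + (-16) + (-16) = -79.
Row 4: -19 + (-12) + (-26) + (-21) = -78.
Column 1: -24 + (-13) + (-22) + (-19) = -78.
Column 2: -23 + (-18) + (-25) + (-12) = -78.
Column 3: -17 + (-20) + (-16) + (-26) = -79.
Column 4: -14 + (-27) + (-16) + (-21) = -78.
Main diagonal: -24 + (-18) + (-16) + (-21) = -79.
Anti-diagonal: -14 + (-20) + (-25) + (-19) = -78.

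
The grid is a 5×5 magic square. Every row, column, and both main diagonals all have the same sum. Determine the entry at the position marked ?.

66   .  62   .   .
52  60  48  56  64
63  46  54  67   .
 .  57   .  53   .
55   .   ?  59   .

51

Row 2 is complete and sums to 280; that is the magic constant.
The remaining cell in row 3 is (3,5) = 280 − 230 = 50.
Column 1 needs 280; the known cells sum to 236, so (4,1) = 44.
Column 4: 56 + 67 + 53 + 59 + ? = 280, so (1,4) = 45.
Main diagonal: 66 + 60 + 54 + 53 + ? = 280, so (5,5) = 47.
Anti-diagonal: 56 + 54 + 57 + 55 + ? = 280, so (1,5) = 58.
Using row 1: 66 + 62 + 45 + 58 + ? → (1,2) = 280 − 231 = 49.
Column 2 must total 280; the given cells sum to 212, so (5,2) = 68.
Column 5 must total 280; the given cells sum to 219, so (4,5) = 61.
Row 4 must total 280; the given cells sum to 215, so (4,3) = 65.
Row 5: 55 + 68 + 59 + 47 + ? = 280, so (5,3) = 51.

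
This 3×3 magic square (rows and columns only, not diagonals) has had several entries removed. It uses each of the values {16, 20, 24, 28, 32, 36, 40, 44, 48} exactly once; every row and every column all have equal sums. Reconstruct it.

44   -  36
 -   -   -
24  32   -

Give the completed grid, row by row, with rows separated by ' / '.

The 9 entries sum to 288, so each line sums to 288/3 = 96.
Row 1 needs 96; the known cells sum to 80, so (1,2) = 16.
Using row 3: 24 + 32 + ? → (3,3) = 96 − 56 = 40.
The remaining cell in column 1 is (2,1) = 96 − 68 = 28.
Column 2 must total 96; the given cells sum to 48, so (2,2) = 48.
The remaining cell in column 3 is (2,3) = 96 − 76 = 20.

44 16 36 / 28 48 20 / 24 32 40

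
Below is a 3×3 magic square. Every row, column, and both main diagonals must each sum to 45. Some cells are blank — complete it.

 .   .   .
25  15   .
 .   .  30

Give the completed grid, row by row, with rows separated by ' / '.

0 35 10 / 25 15 5 / 20 -5 30

Row 2 needs 45; the known cells sum to 40, so (2,3) = 5.
Column 3 must total 45; the given cells sum to 35, so (1,3) = 10.
The remaining cell in main diagonal is (1,1) = 45 − 45 = 0.
Using anti-diagonal: 10 + 15 + ? → (3,1) = 45 − 25 = 20.
The remaining cell in row 1 is (1,2) = 45 − 10 = 35.
Row 3 needs 45; the known cells sum to 50, so (3,2) = -5.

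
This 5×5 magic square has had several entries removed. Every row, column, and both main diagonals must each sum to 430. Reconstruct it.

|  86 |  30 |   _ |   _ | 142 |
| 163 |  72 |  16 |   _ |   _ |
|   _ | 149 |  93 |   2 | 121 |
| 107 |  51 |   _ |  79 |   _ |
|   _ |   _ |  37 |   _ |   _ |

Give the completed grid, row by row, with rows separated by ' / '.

86 30 114 58 142 / 163 72 16 135 44 / 65 149 93 2 121 / 107 51 170 79 23 / 9 128 37 156 100

The remaining cell in row 3 is (3,1) = 430 − 365 = 65.
The remaining cell in column 1 is (5,1) = 430 − 421 = 9.
Column 2: 30 + 72 + 149 + 51 + ? = 430, so (5,2) = 128.
Using main diagonal: 86 + 72 + 93 + 79 + ? → (5,5) = 430 − 330 = 100.
From anti-diagonal, 430 − (142 + 93 + 51 + 9) gives (2,4) = 135.
From row 2, 430 − (163 + 72 + 16 + 135) gives (2,5) = 44.
Using row 5: 9 + 128 + 37 + 100 + ? → (5,4) = 430 − 274 = 156.
Column 4 must total 430; the given cells sum to 372, so (1,4) = 58.
Column 5 needs 430; the known cells sum to 407, so (4,5) = 23.
The remaining cell in row 1 is (1,3) = 430 − 316 = 114.
From row 4, 430 − (107 + 51 + 79 + 23) gives (4,3) = 170.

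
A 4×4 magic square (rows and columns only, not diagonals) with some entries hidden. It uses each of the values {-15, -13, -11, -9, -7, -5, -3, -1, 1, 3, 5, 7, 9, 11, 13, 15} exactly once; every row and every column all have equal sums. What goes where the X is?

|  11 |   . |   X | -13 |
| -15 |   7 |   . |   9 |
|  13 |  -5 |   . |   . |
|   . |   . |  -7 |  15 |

The 16 entries sum to 0, so each line sums to 0/4 = 0.
The remaining cell in row 2 is (2,3) = 0 − 1 = -1.
From column 1, 0 − (11 + (-15) + 13) gives (4,1) = -9.
Using column 4: -13 + 9 + 15 + ? → (3,4) = 0 − 11 = -11.
Row 3 needs 0; the known cells sum to -3, so (3,3) = 3.
From row 4, 0 − (-9 + (-7) + 15) gives (4,2) = 1.
From column 2, 0 − (7 + (-5) + 1) gives (1,2) = -3.
The remaining cell in column 3 is (1,3) = 0 − (-5) = 5.

5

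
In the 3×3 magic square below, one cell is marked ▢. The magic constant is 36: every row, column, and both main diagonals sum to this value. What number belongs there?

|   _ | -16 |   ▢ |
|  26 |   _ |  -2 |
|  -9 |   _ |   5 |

From row 2, 36 − (26 + (-2)) gives (2,2) = 12.
The remaining cell in row 3 is (3,2) = 36 − (-4) = 40.
Using column 1: 26 + (-9) + ? → (1,1) = 36 − 17 = 19.
Column 3 needs 36; the known cells sum to 3, so (1,3) = 33.

33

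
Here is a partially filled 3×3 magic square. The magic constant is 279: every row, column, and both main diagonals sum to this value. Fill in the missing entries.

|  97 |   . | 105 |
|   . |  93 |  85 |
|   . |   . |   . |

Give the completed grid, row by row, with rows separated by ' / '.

Row 1 needs 279; the known cells sum to 202, so (1,2) = 77.
Row 2: 93 + 85 + ? = 279, so (2,1) = 101.
From column 1, 279 − (97 + 101) gives (3,1) = 81.
The remaining cell in column 2 is (3,2) = 279 − 170 = 109.
Column 3 must total 279; the given cells sum to 190, so (3,3) = 89.

97 77 105 / 101 93 85 / 81 109 89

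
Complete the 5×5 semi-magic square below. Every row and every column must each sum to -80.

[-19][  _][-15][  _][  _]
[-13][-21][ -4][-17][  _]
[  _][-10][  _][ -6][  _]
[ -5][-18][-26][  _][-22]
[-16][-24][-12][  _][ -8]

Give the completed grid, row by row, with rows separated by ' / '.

The remaining cell in row 2 is (2,5) = -80 − (-55) = -25.
The remaining cell in row 4 is (4,4) = -80 − (-71) = -9.
The remaining cell in row 5 is (5,4) = -80 − (-60) = -20.
The remaining cell in column 1 is (3,1) = -80 − (-53) = -27.
Column 2: -21 + (-10) + (-18) + (-24) + ? = -80, so (1,2) = -7.
Column 3: -15 + (-4) + (-26) + (-12) + ? = -80, so (3,3) = -23.
Using column 4: -17 + (-6) + (-9) + (-20) + ? → (1,4) = -80 − (-52) = -28.
Using row 1: -19 + (-7) + (-15) + (-28) + ? → (1,5) = -80 − (-69) = -11.
The remaining cell in row 3 is (3,5) = -80 − (-66) = -14.

-19 -7 -15 -28 -11 / -13 -21 -4 -17 -25 / -27 -10 -23 -6 -14 / -5 -18 -26 -9 -22 / -16 -24 -12 -20 -8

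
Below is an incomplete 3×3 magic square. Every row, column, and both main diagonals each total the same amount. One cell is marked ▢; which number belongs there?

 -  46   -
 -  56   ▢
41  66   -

Column 2 is complete and sums to 168; that is the magic constant.
Row 3 needs 168; the known cells sum to 107, so (3,3) = 61.
Main diagonal needs 168; the known cells sum to 117, so (1,1) = 51.
Anti-diagonal needs 168; the known cells sum to 97, so (1,3) = 71.
From column 1, 168 − (51 + 41) gives (2,1) = 76.
Column 3 needs 168; the known cells sum to 132, so (2,3) = 36.

36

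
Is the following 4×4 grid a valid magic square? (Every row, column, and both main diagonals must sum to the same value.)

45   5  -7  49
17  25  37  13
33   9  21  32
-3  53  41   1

Row 1: 45 + 5 + (-7) + 49 = 92.
Row 2: 17 + 25 + 37 + 13 = 92.
Row 3: 33 + 9 + 21 + 32 = 95.
Row 4: -3 + 53 + 41 + 1 = 92.
Column 1: 45 + 17 + 33 + (-3) = 92.
Column 2: 5 + 25 + 9 + 53 = 92.
Column 3: -7 + 37 + 21 + 41 = 92.
Column 4: 49 + 13 + 32 + 1 = 95.
Main diagonal: 45 + 25 + 21 + 1 = 92.
Anti-diagonal: 49 + 37 + 9 + (-3) = 92.

No — row 2 sums to 92 but column 4 sums to 95.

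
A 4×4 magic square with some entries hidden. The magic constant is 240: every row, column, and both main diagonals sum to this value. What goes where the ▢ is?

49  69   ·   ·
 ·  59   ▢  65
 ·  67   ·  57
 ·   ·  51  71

53

Column 2 needs 240; the known cells sum to 195, so (4,2) = 45.
Column 4: 65 + 57 + 71 + ? = 240, so (1,4) = 47.
From main diagonal, 240 − (49 + 59 + 71) gives (3,3) = 61.
Row 1 must total 240; the given cells sum to 165, so (1,3) = 75.
Row 3: 67 + 61 + 57 + ? = 240, so (3,1) = 55.
Using row 4: 45 + 51 + 71 + ? → (4,1) = 240 − 167 = 73.
Column 1 must total 240; the given cells sum to 177, so (2,1) = 63.
Column 3 needs 240; the known cells sum to 187, so (2,3) = 53.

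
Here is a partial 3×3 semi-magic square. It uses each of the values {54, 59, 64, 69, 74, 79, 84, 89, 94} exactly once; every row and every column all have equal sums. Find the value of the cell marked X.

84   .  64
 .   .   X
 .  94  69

89

The 9 entries sum to 666, so each line sums to 666/3 = 222.
Row 1 needs 222; the known cells sum to 148, so (1,2) = 74.
Using row 3: 94 + 69 + ? → (3,1) = 222 − 163 = 59.
From column 1, 222 − (84 + 59) gives (2,1) = 79.
Column 2 must total 222; the given cells sum to 168, so (2,2) = 54.
From column 3, 222 − (64 + 69) gives (2,3) = 89.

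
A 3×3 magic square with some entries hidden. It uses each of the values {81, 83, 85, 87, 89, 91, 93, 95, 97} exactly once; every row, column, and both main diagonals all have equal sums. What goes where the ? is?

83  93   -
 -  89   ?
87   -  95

81

The 9 entries sum to 801, so each line sums to 801/3 = 267.
Row 1 must total 267; the given cells sum to 176, so (1,3) = 91.
The remaining cell in row 3 is (3,2) = 267 − 182 = 85.
From column 1, 267 − (83 + 87) gives (2,1) = 97.
Column 3 needs 267; the known cells sum to 186, so (2,3) = 81.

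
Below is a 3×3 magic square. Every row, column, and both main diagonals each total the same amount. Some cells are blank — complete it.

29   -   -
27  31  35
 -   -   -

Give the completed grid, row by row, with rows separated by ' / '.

Row 2 is already complete: 27 + 31 + 35 = 93, so that is the magic constant.
The remaining cell in column 1 is (3,1) = 93 − 56 = 37.
From main diagonal, 93 − (29 + 31) gives (3,3) = 33.
The remaining cell in anti-diagonal is (1,3) = 93 − 68 = 25.
Row 1 needs 93; the known cells sum to 54, so (1,2) = 39.
The remaining cell in row 3 is (3,2) = 93 − 70 = 23.

29 39 25 / 27 31 35 / 37 23 33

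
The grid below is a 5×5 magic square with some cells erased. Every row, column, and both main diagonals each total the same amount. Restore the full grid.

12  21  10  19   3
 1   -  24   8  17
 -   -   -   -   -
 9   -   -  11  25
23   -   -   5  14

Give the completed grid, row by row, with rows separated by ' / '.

12 21 10 19 3 / 1 15 24 8 17 / 20 4 13 22 6 / 9 18 2 11 25 / 23 7 16 5 14

Row 1 is already complete: 12 + 21 + 10 + 19 + 3 = 65, so that is the magic constant.
Row 2 needs 65; the known cells sum to 50, so (2,2) = 15.
Column 1 must total 65; the given cells sum to 45, so (3,1) = 20.
Column 4: 19 + 8 + 11 + 5 + ? = 65, so (3,4) = 22.
The remaining cell in column 5 is (3,5) = 65 − 59 = 6.
From main diagonal, 65 − (12 + 15 + 11 + 14) gives (3,3) = 13.
Anti-diagonal must total 65; the given cells sum to 47, so (4,2) = 18.
Row 3: 20 + 13 + 22 + 6 + ? = 65, so (3,2) = 4.
The remaining cell in row 4 is (4,3) = 65 − 63 = 2.
Column 2 must total 65; the given cells sum to 58, so (5,2) = 7.
From column 3, 65 − (10 + 24 + 13 + 2) gives (5,3) = 16.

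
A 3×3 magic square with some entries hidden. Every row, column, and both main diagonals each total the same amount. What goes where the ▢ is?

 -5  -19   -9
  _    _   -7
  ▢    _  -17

-13

Row 1 is complete and sums to -33; that is the magic constant.
Main diagonal needs -33; the known cells sum to -22, so (2,2) = -11.
Anti-diagonal must total -33; the given cells sum to -20, so (3,1) = -13.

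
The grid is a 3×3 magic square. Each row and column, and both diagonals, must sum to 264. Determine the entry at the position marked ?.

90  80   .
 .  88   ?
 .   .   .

84

From row 1, 264 − (90 + 80) gives (1,3) = 94.
Column 2 must total 264; the given cells sum to 168, so (3,2) = 96.
Main diagonal needs 264; the known cells sum to 178, so (3,3) = 86.
Anti-diagonal must total 264; the given cells sum to 182, so (3,1) = 82.
From column 1, 264 − (90 + 82) gives (2,1) = 92.
Column 3 needs 264; the known cells sum to 180, so (2,3) = 84.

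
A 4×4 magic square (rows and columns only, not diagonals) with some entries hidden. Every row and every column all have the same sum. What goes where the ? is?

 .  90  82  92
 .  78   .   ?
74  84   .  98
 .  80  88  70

Column 2 is complete and sums to 332; that is the magic constant.
From row 1, 332 − (90 + 82 + 92) gives (1,1) = 68.
Row 3: 74 + 84 + 98 + ? = 332, so (3,3) = 76.
Using row 4: 80 + 88 + 70 + ? → (4,1) = 332 − 238 = 94.
Column 1 must total 332; the given cells sum to 236, so (2,1) = 96.
Column 3 needs 332; the known cells sum to 246, so (2,3) = 86.
From column 4, 332 − (92 + 98 + 70) gives (2,4) = 72.

72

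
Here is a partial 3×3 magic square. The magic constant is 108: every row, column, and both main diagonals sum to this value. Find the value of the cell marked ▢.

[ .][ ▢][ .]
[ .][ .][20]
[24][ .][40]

Using row 3: 24 + 40 + ? → (3,2) = 108 − 64 = 44.
The remaining cell in column 3 is (1,3) = 108 − 60 = 48.
The remaining cell in anti-diagonal is (2,2) = 108 − 72 = 36.
Row 2 needs 108; the known cells sum to 56, so (2,1) = 52.
Using column 1: 52 + 24 + ? → (1,1) = 108 − 76 = 32.
Column 2: 36 + 44 + ? = 108, so (1,2) = 28.

28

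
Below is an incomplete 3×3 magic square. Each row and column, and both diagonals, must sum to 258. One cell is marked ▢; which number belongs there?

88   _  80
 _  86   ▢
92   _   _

Row 1: 88 + 80 + ? = 258, so (1,2) = 90.
The remaining cell in column 1 is (2,1) = 258 − 180 = 78.
Using column 2: 90 + 86 + ? → (3,2) = 258 − 176 = 82.
The remaining cell in main diagonal is (3,3) = 258 − 174 = 84.
From row 2, 258 − (78 + 86) gives (2,3) = 94.

94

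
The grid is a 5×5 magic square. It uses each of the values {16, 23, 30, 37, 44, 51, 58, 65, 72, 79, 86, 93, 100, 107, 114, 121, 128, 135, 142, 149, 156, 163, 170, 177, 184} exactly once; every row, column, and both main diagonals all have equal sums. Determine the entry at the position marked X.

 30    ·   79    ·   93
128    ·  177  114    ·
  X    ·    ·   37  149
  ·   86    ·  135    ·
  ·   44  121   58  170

51

The 25 entries sum to 2500, so each line sums to 2500/5 = 500.
From row 5, 500 − (44 + 121 + 58 + 170) gives (5,1) = 107.
Column 4: 114 + 37 + 135 + 58 + ? = 500, so (1,4) = 156.
The remaining cell in anti-diagonal is (3,3) = 500 − 400 = 100.
From row 1, 500 − (30 + 79 + 156 + 93) gives (1,2) = 142.
Column 3 must total 500; the given cells sum to 477, so (4,3) = 23.
Main diagonal must total 500; the given cells sum to 435, so (2,2) = 65.
Row 2 must total 500; the given cells sum to 484, so (2,5) = 16.
The remaining cell in column 2 is (3,2) = 500 − 337 = 163.
The remaining cell in column 5 is (4,5) = 500 − 428 = 72.
Row 3 needs 500; the known cells sum to 449, so (3,1) = 51.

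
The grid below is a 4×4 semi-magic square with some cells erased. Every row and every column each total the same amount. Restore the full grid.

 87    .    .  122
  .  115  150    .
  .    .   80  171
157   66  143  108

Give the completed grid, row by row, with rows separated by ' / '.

Row 4 is already complete: 157 + 66 + 143 + 108 = 474, so that is the magic constant.
Using column 3: 150 + 80 + 143 + ? → (1,3) = 474 − 373 = 101.
Using column 4: 122 + 171 + 108 + ? → (2,4) = 474 − 401 = 73.
From row 1, 474 − (87 + 101 + 122) gives (1,2) = 164.
From row 2, 474 − (115 + 150 + 73) gives (2,1) = 136.
The remaining cell in column 1 is (3,1) = 474 − 380 = 94.
Column 2 needs 474; the known cells sum to 345, so (3,2) = 129.

87 164 101 122 / 136 115 150 73 / 94 129 80 171 / 157 66 143 108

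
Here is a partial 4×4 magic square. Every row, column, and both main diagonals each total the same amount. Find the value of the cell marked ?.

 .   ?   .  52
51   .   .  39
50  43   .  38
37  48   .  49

Column 4 is complete and sums to 178; that is the magic constant.
Row 3 needs 178; the known cells sum to 131, so (3,3) = 47.
Row 4: 37 + 48 + 49 + ? = 178, so (4,3) = 44.
From column 1, 178 − (51 + 50 + 37) gives (1,1) = 40.
Main diagonal needs 178; the known cells sum to 136, so (2,2) = 42.
Anti-diagonal: 52 + 43 + 37 + ? = 178, so (2,3) = 46.
The remaining cell in column 2 is (1,2) = 178 − 133 = 45.

45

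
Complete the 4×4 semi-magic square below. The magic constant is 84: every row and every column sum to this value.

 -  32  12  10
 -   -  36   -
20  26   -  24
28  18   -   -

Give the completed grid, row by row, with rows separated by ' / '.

30 32 12 10 / 6 8 36 34 / 20 26 14 24 / 28 18 22 16

Row 1: 32 + 12 + 10 + ? = 84, so (1,1) = 30.
Row 3 needs 84; the known cells sum to 70, so (3,3) = 14.
Column 1: 30 + 20 + 28 + ? = 84, so (2,1) = 6.
Column 2 must total 84; the given cells sum to 76, so (2,2) = 8.
Using column 3: 12 + 36 + 14 + ? → (4,3) = 84 − 62 = 22.
The remaining cell in row 2 is (2,4) = 84 − 50 = 34.
Row 4 needs 84; the known cells sum to 68, so (4,4) = 16.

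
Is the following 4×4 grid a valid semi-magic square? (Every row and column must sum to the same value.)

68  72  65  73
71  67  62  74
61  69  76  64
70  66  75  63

Row 1: 68 + 72 + 65 + 73 = 278.
Row 2: 71 + 67 + 62 + 74 = 274.
Row 3: 61 + 69 + 76 + 64 = 270.
Row 4: 70 + 66 + 75 + 63 = 274.
Column 1: 68 + 71 + 61 + 70 = 270.
Column 2: 72 + 67 + 69 + 66 = 274.
Column 3: 65 + 62 + 76 + 75 = 278.
Column 4: 73 + 74 + 64 + 63 = 274.

No — column 3 sums to 278 but row 2 sums to 274.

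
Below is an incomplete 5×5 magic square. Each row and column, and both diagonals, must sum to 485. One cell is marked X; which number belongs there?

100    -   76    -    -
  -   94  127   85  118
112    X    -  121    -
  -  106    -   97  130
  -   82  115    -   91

70

Row 2 needs 485; the known cells sum to 424, so (2,1) = 61.
Main diagonal: 100 + 94 + 97 + 91 + ? = 485, so (3,3) = 103.
Column 3 needs 485; the known cells sum to 421, so (4,3) = 64.
Row 4 needs 485; the known cells sum to 397, so (4,1) = 88.
Column 1 must total 485; the given cells sum to 361, so (5,1) = 124.
Anti-diagonal must total 485; the given cells sum to 418, so (1,5) = 67.
Row 5 needs 485; the known cells sum to 412, so (5,4) = 73.
The remaining cell in column 4 is (1,4) = 485 − 376 = 109.
Column 5: 67 + 118 + 130 + 91 + ? = 485, so (3,5) = 79.
The remaining cell in row 1 is (1,2) = 485 − 352 = 133.
Using row 3: 112 + 103 + 121 + 79 + ? → (3,2) = 485 − 415 = 70.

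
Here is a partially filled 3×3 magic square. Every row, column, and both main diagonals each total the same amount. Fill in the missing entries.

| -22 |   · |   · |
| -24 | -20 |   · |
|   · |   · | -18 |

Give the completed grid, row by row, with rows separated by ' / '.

-22 -12 -26 / -24 -20 -16 / -14 -28 -18

Main diagonal is already complete: -22 + -20 + -18 = -60, so that is the magic constant.
From row 2, -60 − (-24 + (-20)) gives (2,3) = -16.
Column 1 needs -60; the known cells sum to -46, so (3,1) = -14.
Using column 3: -16 + (-18) + ? → (1,3) = -60 − (-34) = -26.
Row 1 needs -60; the known cells sum to -48, so (1,2) = -12.
The remaining cell in row 3 is (3,2) = -60 − (-32) = -28.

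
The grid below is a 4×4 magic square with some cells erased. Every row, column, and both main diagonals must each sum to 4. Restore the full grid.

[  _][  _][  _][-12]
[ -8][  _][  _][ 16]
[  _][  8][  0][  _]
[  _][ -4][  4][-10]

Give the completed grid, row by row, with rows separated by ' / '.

Using row 4: -4 + 4 + (-10) + ? → (4,1) = 4 − (-10) = 14.
Using column 4: -12 + 16 + (-10) + ? → (3,4) = 4 − (-6) = 10.
The remaining cell in anti-diagonal is (2,3) = 4 − 10 = -6.
Row 2 must total 4; the given cells sum to 2, so (2,2) = 2.
Row 3: 8 + 0 + 10 + ? = 4, so (3,1) = -14.
The remaining cell in column 1 is (1,1) = 4 − (-8) = 12.
The remaining cell in column 2 is (1,2) = 4 − 6 = -2.
Column 3 needs 4; the known cells sum to -2, so (1,3) = 6.

12 -2 6 -12 / -8 2 -6 16 / -14 8 0 10 / 14 -4 4 -10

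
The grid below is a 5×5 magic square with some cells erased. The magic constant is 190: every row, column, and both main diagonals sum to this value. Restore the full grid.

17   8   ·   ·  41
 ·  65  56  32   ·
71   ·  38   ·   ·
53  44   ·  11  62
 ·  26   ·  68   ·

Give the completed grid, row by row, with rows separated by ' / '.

Row 4 needs 190; the known cells sum to 170, so (4,3) = 20.
The remaining cell in column 2 is (3,2) = 190 − 143 = 47.
From main diagonal, 190 − (17 + 65 + 38 + 11) gives (5,5) = 59.
Anti-diagonal must total 190; the given cells sum to 155, so (5,1) = 35.
From row 5, 190 − (35 + 26 + 68 + 59) gives (5,3) = 2.
The remaining cell in column 1 is (2,1) = 190 − 176 = 14.
Column 3 needs 190; the known cells sum to 116, so (1,3) = 74.
Row 1: 17 + 8 + 74 + 41 + ? = 190, so (1,4) = 50.
Row 2 must total 190; the given cells sum to 167, so (2,5) = 23.
Using column 4: 50 + 32 + 11 + 68 + ? → (3,4) = 190 − 161 = 29.
Column 5 needs 190; the known cells sum to 185, so (3,5) = 5.

17 8 74 50 41 / 14 65 56 32 23 / 71 47 38 29 5 / 53 44 20 11 62 / 35 26 2 68 59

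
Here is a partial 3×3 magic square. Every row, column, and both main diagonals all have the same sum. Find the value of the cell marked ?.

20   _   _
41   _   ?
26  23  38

17

Column 1 is complete and sums to 87; that is the magic constant.
Main diagonal: 20 + 38 + ? = 87, so (2,2) = 29.
Anti-diagonal must total 87; the given cells sum to 55, so (1,3) = 32.
Row 1 needs 87; the known cells sum to 52, so (1,2) = 35.
Using row 2: 41 + 29 + ? → (2,3) = 87 − 70 = 17.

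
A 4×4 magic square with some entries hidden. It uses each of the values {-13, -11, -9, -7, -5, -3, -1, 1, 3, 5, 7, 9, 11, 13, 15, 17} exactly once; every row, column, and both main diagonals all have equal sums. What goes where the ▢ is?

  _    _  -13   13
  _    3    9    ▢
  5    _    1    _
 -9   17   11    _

The 16 entries sum to 32, so each line sums to 32/4 = 8.
Row 4 must total 8; the given cells sum to 19, so (4,4) = -11.
From main diagonal, 8 − (3 + 1 + (-11)) gives (1,1) = 15.
Anti-diagonal must total 8; the given cells sum to 13, so (3,2) = -5.
From row 1, 8 − (15 + (-13) + 13) gives (1,2) = -7.
Row 3: 5 + (-5) + 1 + ? = 8, so (3,4) = 7.
Column 1 must total 8; the given cells sum to 11, so (2,1) = -3.
The remaining cell in column 4 is (2,4) = 8 − 9 = -1.

-1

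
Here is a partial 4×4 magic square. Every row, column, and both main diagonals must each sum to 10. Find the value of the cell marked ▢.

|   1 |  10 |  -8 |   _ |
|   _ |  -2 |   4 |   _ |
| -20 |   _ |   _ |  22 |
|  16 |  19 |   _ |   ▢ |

-14

The remaining cell in row 1 is (1,4) = 10 − 3 = 7.
Column 1 must total 10; the given cells sum to -3, so (2,1) = 13.
Column 2 needs 10; the known cells sum to 27, so (3,2) = -17.
The remaining cell in row 2 is (2,4) = 10 − 15 = -5.
Row 3 must total 10; the given cells sum to -15, so (3,3) = 25.
Column 3: -8 + 4 + 25 + ? = 10, so (4,3) = -11.
Column 4 must total 10; the given cells sum to 24, so (4,4) = -14.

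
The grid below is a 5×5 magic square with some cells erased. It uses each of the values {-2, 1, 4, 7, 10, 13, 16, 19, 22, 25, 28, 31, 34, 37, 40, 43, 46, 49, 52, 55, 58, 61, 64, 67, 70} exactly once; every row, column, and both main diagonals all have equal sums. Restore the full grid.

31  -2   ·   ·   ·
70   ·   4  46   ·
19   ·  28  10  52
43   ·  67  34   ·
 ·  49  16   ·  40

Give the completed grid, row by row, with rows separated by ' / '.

31 -2 55 22 64 / 70 37 4 46 13 / 19 61 28 10 52 / 43 25 67 34 1 / 7 49 16 58 40

The 25 entries sum to 850, so each line sums to 850/5 = 170.
Row 3 must total 170; the given cells sum to 109, so (3,2) = 61.
Column 1 must total 170; the given cells sum to 163, so (5,1) = 7.
Column 3: 4 + 28 + 67 + 16 + ? = 170, so (1,3) = 55.
From main diagonal, 170 − (31 + 28 + 34 + 40) gives (2,2) = 37.
Row 2 must total 170; the given cells sum to 157, so (2,5) = 13.
Row 5 must total 170; the given cells sum to 112, so (5,4) = 58.
From column 2, 170 − (-2 + 37 + 61 + 49) gives (4,2) = 25.
Column 4 must total 170; the given cells sum to 148, so (1,4) = 22.
Using anti-diagonal: 46 + 28 + 25 + 7 + ? → (1,5) = 170 − 106 = 64.
Row 4 needs 170; the known cells sum to 169, so (4,5) = 1.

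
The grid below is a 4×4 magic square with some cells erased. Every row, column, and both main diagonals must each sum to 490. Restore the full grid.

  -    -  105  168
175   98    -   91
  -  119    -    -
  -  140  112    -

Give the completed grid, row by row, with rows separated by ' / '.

84 133 105 168 / 175 98 126 91 / 154 119 147 70 / 77 140 112 161

Using row 2: 175 + 98 + 91 + ? → (2,3) = 490 − 364 = 126.
The remaining cell in column 2 is (1,2) = 490 − 357 = 133.
Using column 3: 105 + 126 + 112 + ? → (3,3) = 490 − 343 = 147.
Anti-diagonal: 168 + 126 + 119 + ? = 490, so (4,1) = 77.
Row 1: 133 + 105 + 168 + ? = 490, so (1,1) = 84.
The remaining cell in row 4 is (4,4) = 490 − 329 = 161.
Column 1 must total 490; the given cells sum to 336, so (3,1) = 154.
Using column 4: 168 + 91 + 161 + ? → (3,4) = 490 − 420 = 70.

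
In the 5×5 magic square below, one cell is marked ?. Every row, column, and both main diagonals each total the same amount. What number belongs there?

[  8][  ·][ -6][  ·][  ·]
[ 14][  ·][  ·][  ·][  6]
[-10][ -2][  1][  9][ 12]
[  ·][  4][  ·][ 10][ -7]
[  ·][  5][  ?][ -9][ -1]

Row 3 is complete and sums to 10; that is the magic constant.
Column 5 must total 10; the given cells sum to 10, so (1,5) = 0.
Main diagonal must total 10; the given cells sum to 18, so (2,2) = -8.
Using column 2: -8 + (-2) + 4 + 5 + ? → (1,2) = 10 − (-1) = 11.
Row 1 must total 10; the given cells sum to 13, so (1,4) = -3.
Using column 4: -3 + 9 + 10 + (-9) + ? → (2,4) = 10 − 7 = 3.
Anti-diagonal: 0 + 3 + 1 + 4 + ? = 10, so (5,1) = 2.
From row 2, 10 − (14 + (-8) + 3 + 6) gives (2,3) = -5.
Row 5 must total 10; the given cells sum to -3, so (5,3) = 13.

13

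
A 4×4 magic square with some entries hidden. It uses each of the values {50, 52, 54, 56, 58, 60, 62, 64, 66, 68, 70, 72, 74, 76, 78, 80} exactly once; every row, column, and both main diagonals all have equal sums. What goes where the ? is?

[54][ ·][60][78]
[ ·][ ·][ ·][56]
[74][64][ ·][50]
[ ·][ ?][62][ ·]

The 16 entries sum to 1040, so each line sums to 1040/4 = 260.
From row 1, 260 − (54 + 60 + 78) gives (1,2) = 68.
Row 3 must total 260; the given cells sum to 188, so (3,3) = 72.
The remaining cell in column 3 is (2,3) = 260 − 194 = 66.
From column 4, 260 − (78 + 56 + 50) gives (4,4) = 76.
From main diagonal, 260 − (54 + 72 + 76) gives (2,2) = 58.
Anti-diagonal needs 260; the known cells sum to 208, so (4,1) = 52.
The remaining cell in row 2 is (2,1) = 260 − 180 = 80.
Row 4 must total 260; the given cells sum to 190, so (4,2) = 70.

70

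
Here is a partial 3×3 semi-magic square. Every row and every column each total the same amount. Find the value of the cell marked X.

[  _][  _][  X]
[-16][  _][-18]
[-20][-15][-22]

Row 3 is complete and sums to -57; that is the magic constant.
Row 2: -16 + (-18) + ? = -57, so (2,2) = -23.
From column 1, -57 − (-16 + (-20)) gives (1,1) = -21.
Column 2: -23 + (-15) + ? = -57, so (1,2) = -19.
The remaining cell in column 3 is (1,3) = -57 − (-40) = -17.

-17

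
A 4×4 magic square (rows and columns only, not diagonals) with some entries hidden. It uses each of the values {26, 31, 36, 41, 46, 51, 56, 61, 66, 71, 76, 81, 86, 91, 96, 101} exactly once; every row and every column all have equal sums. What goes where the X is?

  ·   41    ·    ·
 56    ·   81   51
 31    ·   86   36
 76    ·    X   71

61

The 16 entries sum to 1016, so each line sums to 1016/4 = 254.
Row 2 needs 254; the known cells sum to 188, so (2,2) = 66.
Row 3 must total 254; the given cells sum to 153, so (3,2) = 101.
From column 1, 254 − (56 + 31 + 76) gives (1,1) = 91.
Column 2 needs 254; the known cells sum to 208, so (4,2) = 46.
Column 4: 51 + 36 + 71 + ? = 254, so (1,4) = 96.
The remaining cell in row 1 is (1,3) = 254 − 228 = 26.
Row 4 needs 254; the known cells sum to 193, so (4,3) = 61.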